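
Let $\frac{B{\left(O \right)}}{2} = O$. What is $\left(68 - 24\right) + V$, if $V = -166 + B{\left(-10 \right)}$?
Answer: $-142$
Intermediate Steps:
$B{\left(O \right)} = 2 O$
$V = -186$ ($V = -166 + 2 \left(-10\right) = -166 - 20 = -186$)
$\left(68 - 24\right) + V = \left(68 - 24\right) - 186 = 44 - 186 = -142$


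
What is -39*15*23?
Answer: -13455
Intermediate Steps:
-39*15*23 = -585*23 = -13455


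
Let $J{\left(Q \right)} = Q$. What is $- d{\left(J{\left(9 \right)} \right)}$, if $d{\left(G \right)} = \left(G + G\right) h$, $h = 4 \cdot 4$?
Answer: $-288$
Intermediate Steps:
$h = 16$
$d{\left(G \right)} = 32 G$ ($d{\left(G \right)} = \left(G + G\right) 16 = 2 G 16 = 32 G$)
$- d{\left(J{\left(9 \right)} \right)} = - 32 \cdot 9 = \left(-1\right) 288 = -288$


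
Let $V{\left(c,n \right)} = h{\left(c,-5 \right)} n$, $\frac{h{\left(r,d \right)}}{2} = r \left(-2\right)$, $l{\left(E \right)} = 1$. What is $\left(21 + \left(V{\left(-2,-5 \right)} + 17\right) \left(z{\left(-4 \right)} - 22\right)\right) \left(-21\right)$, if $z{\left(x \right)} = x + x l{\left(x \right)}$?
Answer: $-14931$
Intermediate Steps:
$z{\left(x \right)} = 2 x$ ($z{\left(x \right)} = x + x 1 = x + x = 2 x$)
$h{\left(r,d \right)} = - 4 r$ ($h{\left(r,d \right)} = 2 r \left(-2\right) = 2 \left(- 2 r\right) = - 4 r$)
$V{\left(c,n \right)} = - 4 c n$
$\left(21 + \left(V{\left(-2,-5 \right)} + 17\right) \left(z{\left(-4 \right)} - 22\right)\right) \left(-21\right) = \left(21 + \left(\left(-4\right) \left(-2\right) \left(-5\right) + 17\right) \left(2 \left(-4\right) - 22\right)\right) \left(-21\right) = \left(21 + \left(-40 + 17\right) \left(-8 - 22\right)\right) \left(-21\right) = \left(21 - -690\right) \left(-21\right) = \left(21 + 690\right) \left(-21\right) = 711 \left(-21\right) = -14931$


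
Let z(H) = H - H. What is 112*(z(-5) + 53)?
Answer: 5936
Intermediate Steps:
z(H) = 0
112*(z(-5) + 53) = 112*(0 + 53) = 112*53 = 5936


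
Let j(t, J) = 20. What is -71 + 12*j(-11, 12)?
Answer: 169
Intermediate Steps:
-71 + 12*j(-11, 12) = -71 + 12*20 = -71 + 240 = 169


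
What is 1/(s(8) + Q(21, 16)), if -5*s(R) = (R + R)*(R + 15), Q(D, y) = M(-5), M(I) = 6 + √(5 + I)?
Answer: -5/338 ≈ -0.014793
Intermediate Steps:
Q(D, y) = 6 (Q(D, y) = 6 + √(5 - 5) = 6 + √0 = 6 + 0 = 6)
s(R) = -2*R*(15 + R)/5 (s(R) = -(R + R)*(R + 15)/5 = -2*R*(15 + R)/5)
1/(s(8) + Q(21, 16)) = 1/(-⅖*8*(15 + 8) + 6) = 1/(-⅖*8*23 + 6) = 1/(-368/5 + 6) = 1/(-338/5) = -5/338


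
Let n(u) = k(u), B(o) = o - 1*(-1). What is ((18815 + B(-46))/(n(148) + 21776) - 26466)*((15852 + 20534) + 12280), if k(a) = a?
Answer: -2353089566677/1827 ≈ -1.2880e+9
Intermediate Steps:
B(o) = 1 + o (B(o) = o + 1 = 1 + o)
n(u) = u
((18815 + B(-46))/(n(148) + 21776) - 26466)*((15852 + 20534) + 12280) = ((18815 + (1 - 46))/(148 + 21776) - 26466)*((15852 + 20534) + 12280) = ((18815 - 45)/21924 - 26466)*(36386 + 12280) = (18770*(1/21924) - 26466)*48666 = (9385/10962 - 26466)*48666 = -290110907/10962*48666 = -2353089566677/1827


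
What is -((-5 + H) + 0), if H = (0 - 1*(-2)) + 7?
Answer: -4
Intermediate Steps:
H = 9 (H = (0 + 2) + 7 = 2 + 7 = 9)
-((-5 + H) + 0) = -((-5 + 9) + 0) = -(4 + 0) = -1*4 = -4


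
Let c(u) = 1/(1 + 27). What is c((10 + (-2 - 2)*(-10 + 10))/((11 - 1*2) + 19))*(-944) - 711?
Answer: -5213/7 ≈ -744.71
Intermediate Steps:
c(u) = 1/28
c((10 + (-2 - 2)*(-10 + 10))/((11 - 1*2) + 19))*(-944) - 711 = (1/28)*(-944) - 711 = -236/7 - 711 = -5213/7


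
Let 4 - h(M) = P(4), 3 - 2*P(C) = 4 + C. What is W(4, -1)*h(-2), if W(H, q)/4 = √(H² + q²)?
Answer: 26*√17 ≈ 107.20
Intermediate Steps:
P(C) = -½ - C/2 (P(C) = 3/2 - (4 + C)/2 = 3/2 + (-2 - C/2) = -½ - C/2)
W(H, q) = 4*√(H² + q²)
h(M) = 13/2 (h(M) = 4 - (-½ - ½*4) = 4 - (-½ - 2) = 4 - 1*(-5/2) = 4 + 5/2 = 13/2)
W(4, -1)*h(-2) = (4*√(4² + (-1)²))*(13/2) = (4*√(16 + 1))*(13/2) = (4*√17)*(13/2) = 26*√17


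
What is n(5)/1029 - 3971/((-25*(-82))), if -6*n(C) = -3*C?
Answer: -2040517/1054725 ≈ -1.9346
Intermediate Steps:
n(C) = C/2 (n(C) = -(-1)*C/2 = C/2)
n(5)/1029 - 3971/((-25*(-82))) = ((1/2)*5)/1029 - 3971/((-25*(-82))) = (5/2)*(1/1029) - 3971/2050 = 5/2058 - 3971*1/2050 = 5/2058 - 3971/2050 = -2040517/1054725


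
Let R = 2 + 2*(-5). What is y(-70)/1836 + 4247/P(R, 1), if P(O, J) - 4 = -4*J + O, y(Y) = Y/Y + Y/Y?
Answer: -1949369/3672 ≈ -530.87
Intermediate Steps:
R = -8 (R = 2 - 10 = -8)
y(Y) = 2 (y(Y) = 1 + 1 = 2)
P(O, J) = 4 + O - 4*J (P(O, J) = 4 + (-4*J + O) = 4 + (O - 4*J) = 4 + O - 4*J)
y(-70)/1836 + 4247/P(R, 1) = 2/1836 + 4247/(4 - 8 - 4*1) = 2*(1/1836) + 4247/(4 - 8 - 4) = 1/918 + 4247/(-8) = 1/918 + 4247*(-⅛) = 1/918 - 4247/8 = -1949369/3672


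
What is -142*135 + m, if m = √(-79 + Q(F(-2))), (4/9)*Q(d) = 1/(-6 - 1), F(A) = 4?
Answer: -19170 + I*√15547/14 ≈ -19170.0 + 8.9063*I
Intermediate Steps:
Q(d) = -9/28 (Q(d) = 9/(4*(-6 - 1)) = (9/4)/(-7) = (9/4)*(-⅐) = -9/28)
m = I*√15547/14 (m = √(-79 - 9/28) = √(-2221/28) = I*√15547/14 ≈ 8.9063*I)
-142*135 + m = -142*135 + I*√15547/14 = -19170 + I*√15547/14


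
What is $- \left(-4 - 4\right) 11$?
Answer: $88$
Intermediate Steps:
$- \left(-4 - 4\right) 11 = - \left(-8\right) 11 = \left(-1\right) \left(-88\right) = 88$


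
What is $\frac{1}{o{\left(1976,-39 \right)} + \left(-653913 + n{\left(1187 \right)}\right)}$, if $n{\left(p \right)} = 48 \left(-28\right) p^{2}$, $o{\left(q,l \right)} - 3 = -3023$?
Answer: $- \frac{1}{1894311269} \approx -5.279 \cdot 10^{-10}$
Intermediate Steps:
$o{\left(q,l \right)} = -3020$ ($o{\left(q,l \right)} = 3 - 3023 = -3020$)
$n{\left(p \right)} = - 1344 p^{2}$
$\frac{1}{o{\left(1976,-39 \right)} + \left(-653913 + n{\left(1187 \right)}\right)} = \frac{1}{-3020 - \left(653913 + 1344 \cdot 1187^{2}\right)} = \frac{1}{-3020 - 1894308249} = \frac{1}{-1894311269} = - \frac{1}{1894311269}$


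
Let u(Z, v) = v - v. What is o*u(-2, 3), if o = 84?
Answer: 0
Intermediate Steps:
u(Z, v) = 0
o*u(-2, 3) = 84*0 = 0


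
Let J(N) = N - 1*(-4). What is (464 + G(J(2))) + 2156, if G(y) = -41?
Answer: 2579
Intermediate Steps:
J(N) = 4 + N (J(N) = N + 4 = 4 + N)
(464 + G(J(2))) + 2156 = (464 - 41) + 2156 = 423 + 2156 = 2579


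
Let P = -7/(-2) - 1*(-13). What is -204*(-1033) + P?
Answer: 421497/2 ≈ 2.1075e+5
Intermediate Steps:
P = 33/2 (P = -7*(-½) + 13 = 7/2 + 13 = 33/2 ≈ 16.500)
-204*(-1033) + P = -204*(-1033) + 33/2 = 210732 + 33/2 = 421497/2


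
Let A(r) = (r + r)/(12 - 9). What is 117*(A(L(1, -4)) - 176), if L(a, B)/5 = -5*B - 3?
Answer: -13962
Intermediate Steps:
L(a, B) = -15 - 25*B (L(a, B) = 5*(-5*B - 3) = 5*(-3 - 5*B) = -15 - 25*B)
A(r) = 2*r/3 (A(r) = (2*r)/3 = (2*r)*(⅓) = 2*r/3)
117*(A(L(1, -4)) - 176) = 117*(2*(-15 - 25*(-4))/3 - 176) = 117*(2*(-15 + 100)/3 - 176) = 117*((⅔)*85 - 176) = 117*(170/3 - 176) = 117*(-358/3) = -13962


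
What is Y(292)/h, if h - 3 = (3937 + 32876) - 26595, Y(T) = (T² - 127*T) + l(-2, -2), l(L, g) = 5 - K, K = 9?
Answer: 48176/10221 ≈ 4.7134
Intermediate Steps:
l(L, g) = -4 (l(L, g) = 5 - 1*9 = 5 - 9 = -4)
Y(T) = -4 + T² - 127*T (Y(T) = (T² - 127*T) - 4 = -4 + T² - 127*T)
h = 10221 (h = 3 + ((3937 + 32876) - 26595) = 3 + (36813 - 26595) = 3 + 10218 = 10221)
Y(292)/h = (-4 + 292² - 127*292)/10221 = (-4 + 85264 - 37084)*(1/10221) = 48176*(1/10221) = 48176/10221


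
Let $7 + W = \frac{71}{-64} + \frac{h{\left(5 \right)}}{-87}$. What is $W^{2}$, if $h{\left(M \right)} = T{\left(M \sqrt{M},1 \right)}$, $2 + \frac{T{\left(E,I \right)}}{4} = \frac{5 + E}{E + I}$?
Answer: $\frac{645474125867}{9931173888} + \frac{6957755 \sqrt{5}}{58190472} \approx 65.262$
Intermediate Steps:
$T{\left(E,I \right)} = -8 + \frac{4 \left(5 + E\right)}{E + I}$ ($T{\left(E,I \right)} = -8 + 4 \frac{5 + E}{E + I} = -8 + \frac{4 \left(5 + E\right)}{E + I}$)
$h{\left(M \right)} = \frac{4 \left(3 - M^{\frac{3}{2}}\right)}{1 + M^{\frac{3}{2}}}$ ($h{\left(M \right)} = \frac{4 \left(5 - M \sqrt{M} - 2\right)}{M \sqrt{M} + 1} = \frac{4 \left(5 - M^{\frac{3}{2}} - 2\right)}{M^{\frac{3}{2}} + 1} = \frac{4 \left(3 - M^{\frac{3}{2}}\right)}{1 + M^{\frac{3}{2}}}$)
$W = - \frac{519}{64} - \frac{4 \left(3 - 5 \sqrt{5}\right)}{87 \left(1 + 5 \sqrt{5}\right)}$ ($W = -7 + \left(\frac{71}{-64} + \frac{4 \frac{1}{1 + 5^{\frac{3}{2}}} \left(3 - 5^{\frac{3}{2}}\right)}{-87}\right) = -7 + \left(71 \left(- \frac{1}{64}\right) + \frac{4 \left(3 - 5 \sqrt{5}\right)}{1 + 5 \sqrt{5}} \left(- \frac{1}{87}\right)\right) = -7 - \left(\frac{71}{64} - \frac{4 \left(3 - 5 \sqrt{5}\right)}{1 + 5 \sqrt{5}} \left(- \frac{1}{87}\right)\right) = -7 - \left(\frac{71}{64} + \frac{4 \left(3 - 5 \sqrt{5}\right)}{87 \left(1 + 5 \sqrt{5}\right)}\right) = - \frac{519}{64} - \frac{4 \left(3 - 5 \sqrt{5}\right)}{87 \left(1 + 5 \sqrt{5}\right)} \approx -8.0785$)
$W^{2} = \left(- \frac{1391551}{172608} - \frac{20 \sqrt{5}}{2697}\right)^{2}$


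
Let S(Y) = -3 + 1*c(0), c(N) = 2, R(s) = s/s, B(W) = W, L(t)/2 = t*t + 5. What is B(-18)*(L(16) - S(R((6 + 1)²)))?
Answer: -9414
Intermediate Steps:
L(t) = 10 + 2*t² (L(t) = 2*(t*t + 5) = 2*(t² + 5) = 2*(5 + t²) = 10 + 2*t²)
R(s) = 1
S(Y) = -1 (S(Y) = -3 + 1*2 = -3 + 2 = -1)
B(-18)*(L(16) - S(R((6 + 1)²))) = -18*((10 + 2*16²) - 1*(-1)) = -18*((10 + 2*256) + 1) = -18*((10 + 512) + 1) = -18*(522 + 1) = -18*523 = -9414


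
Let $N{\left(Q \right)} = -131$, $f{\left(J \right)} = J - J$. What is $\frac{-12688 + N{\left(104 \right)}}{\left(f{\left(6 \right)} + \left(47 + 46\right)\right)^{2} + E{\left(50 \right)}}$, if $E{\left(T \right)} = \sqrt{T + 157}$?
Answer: $- \frac{12319059}{8311666} + \frac{4273 \sqrt{23}}{8311666} \approx -1.4797$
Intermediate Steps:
$f{\left(J \right)} = 0$
$E{\left(T \right)} = \sqrt{157 + T}$
$\frac{-12688 + N{\left(104 \right)}}{\left(f{\left(6 \right)} + \left(47 + 46\right)\right)^{2} + E{\left(50 \right)}} = \frac{-12688 - 131}{\left(0 + \left(47 + 46\right)\right)^{2} + \sqrt{157 + 50}} = - \frac{12819}{\left(0 + 93\right)^{2} + \sqrt{207}} = - \frac{12819}{93^{2} + 3 \sqrt{23}} = - \frac{12819}{8649 + 3 \sqrt{23}}$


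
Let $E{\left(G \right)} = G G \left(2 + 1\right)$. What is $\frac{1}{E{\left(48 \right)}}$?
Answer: $\frac{1}{6912} \approx 0.00014468$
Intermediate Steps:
$E{\left(G \right)} = 3 G^{2}$ ($E{\left(G \right)} = G^{2} \cdot 3 = 3 G^{2}$)
$\frac{1}{E{\left(48 \right)}} = \frac{1}{3 \cdot 48^{2}} = \frac{1}{3 \cdot 2304} = \frac{1}{6912}$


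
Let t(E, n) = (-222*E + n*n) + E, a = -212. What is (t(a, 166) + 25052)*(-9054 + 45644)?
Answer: 3639241400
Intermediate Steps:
t(E, n) = n**2 - 221*E (t(E, n) = (-222*E + n**2) + E = (n**2 - 222*E) + E = n**2 - 221*E)
(t(a, 166) + 25052)*(-9054 + 45644) = ((166**2 - 221*(-212)) + 25052)*(-9054 + 45644) = ((27556 + 46852) + 25052)*36590 = (74408 + 25052)*36590 = 99460*36590 = 3639241400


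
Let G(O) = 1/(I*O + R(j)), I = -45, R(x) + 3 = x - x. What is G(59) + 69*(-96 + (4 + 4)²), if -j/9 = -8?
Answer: -5868865/2658 ≈ -2208.0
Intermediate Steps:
j = 72 (j = -9*(-8) = 72)
R(x) = -3 (R(x) = -3 + (x - x) = -3 + 0 = -3)
G(O) = 1/(-3 - 45*O) (G(O) = 1/(-45*O - 3) = 1/(-3 - 45*O))
G(59) + 69*(-96 + (4 + 4)²) = -1/(3 + 45*59) + 69*(-96 + (4 + 4)²) = -1/(3 + 2655) + 69*(-96 + 8²) = -1/2658 + 69*(-96 + 64) = -1*1/2658 + 69*(-32) = -1/2658 - 2208 = -5868865/2658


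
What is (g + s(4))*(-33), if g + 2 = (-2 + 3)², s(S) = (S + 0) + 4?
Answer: -231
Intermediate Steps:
s(S) = 4 + S (s(S) = S + 4 = 4 + S)
g = -1 (g = -2 + (-2 + 3)² = -2 + 1² = -2 + 1 = -1)
(g + s(4))*(-33) = (-1 + (4 + 4))*(-33) = (-1 + 8)*(-33) = 7*(-33) = -231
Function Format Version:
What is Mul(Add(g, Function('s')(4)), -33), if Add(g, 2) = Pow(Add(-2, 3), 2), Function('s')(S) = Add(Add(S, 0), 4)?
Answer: -231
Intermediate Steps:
Function('s')(S) = Add(4, S) (Function('s')(S) = Add(S, 4) = Add(4, S))
g = -1 (g = Add(-2, Pow(Add(-2, 3), 2)) = Add(-2, Pow(1, 2)) = Add(-2, 1) = -1)
Mul(Add(g, Function('s')(4)), -33) = Mul(Add(-1, Add(4, 4)), -33) = Mul(Add(-1, 8), -33) = Mul(7, -33) = -231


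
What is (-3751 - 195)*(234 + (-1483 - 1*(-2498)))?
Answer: -4928554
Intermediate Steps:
(-3751 - 195)*(234 + (-1483 - 1*(-2498))) = -3946*(234 + (-1483 + 2498)) = -3946*(234 + 1015) = -3946*1249 = -4928554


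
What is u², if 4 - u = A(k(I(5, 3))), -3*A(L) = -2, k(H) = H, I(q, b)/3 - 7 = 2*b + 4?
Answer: 100/9 ≈ 11.111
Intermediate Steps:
I(q, b) = 33 + 6*b (I(q, b) = 21 + 3*(2*b + 4) = 21 + 3*(4 + 2*b) = 21 + (12 + 6*b) = 33 + 6*b)
A(L) = ⅔ (A(L) = -⅓*(-2) = ⅔)
u = 10/3 (u = 4 - 1*⅔ = 4 - ⅔ = 10/3 ≈ 3.3333)
u² = (10/3)² = 100/9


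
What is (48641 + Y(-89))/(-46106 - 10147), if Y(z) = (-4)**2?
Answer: -16219/18751 ≈ -0.86497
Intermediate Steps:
Y(z) = 16
(48641 + Y(-89))/(-46106 - 10147) = (48641 + 16)/(-46106 - 10147) = 48657/(-56253) = 48657*(-1/56253) = -16219/18751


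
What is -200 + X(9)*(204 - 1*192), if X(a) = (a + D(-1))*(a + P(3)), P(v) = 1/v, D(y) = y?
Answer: 696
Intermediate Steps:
X(a) = (-1 + a)*(⅓ + a) (X(a) = (a - 1)*(a + 1/3) = (-1 + a)*(a + ⅓) = (-1 + a)*(⅓ + a))
-200 + X(9)*(204 - 1*192) = -200 + (-⅓ + 9² - ⅔*9)*(204 - 1*192) = -200 + (-⅓ + 81 - 6)*(204 - 192) = -200 + (224/3)*12 = -200 + 896 = 696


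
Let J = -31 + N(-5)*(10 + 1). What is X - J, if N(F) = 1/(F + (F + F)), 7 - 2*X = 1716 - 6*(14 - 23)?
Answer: -25493/30 ≈ -849.77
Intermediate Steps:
X = -1763/2 (X = 7/2 - (1716 - 6*(14 - 23))/2 = 7/2 - (1716 - 6*(-9))/2 = 7/2 - (1716 + 54)/2 = 7/2 - ½*1770 = 7/2 - 885 = -1763/2 ≈ -881.50)
N(F) = 1/(3*F) (N(F) = 1/(F + 2*F) = 1/(3*F))
J = -476/15 (J = -31 + ((⅓)/(-5))*(10 + 1) = -31 + ((⅓)*(-⅕))*11 = -31 - 1/15*11 = -31 - 11/15 = -476/15 ≈ -31.733)
X - J = -1763/2 - 1*(-476/15) = -1763/2 + 476/15 = -25493/30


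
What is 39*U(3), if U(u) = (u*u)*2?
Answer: 702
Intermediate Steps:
U(u) = 2*u² (U(u) = u²*2 = 2*u²)
39*U(3) = 39*(2*3²) = 39*(2*9) = 39*18 = 702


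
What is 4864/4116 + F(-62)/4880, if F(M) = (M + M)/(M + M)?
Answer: 5935109/5021520 ≈ 1.1819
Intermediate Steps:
F(M) = 1 (F(M) = (2*M)/((2*M)) = (2*M)*(1/(2*M)) = 1)
4864/4116 + F(-62)/4880 = 4864/4116 + 1/4880 = 4864*(1/4116) + 1*(1/4880) = 1216/1029 + 1/4880 = 5935109/5021520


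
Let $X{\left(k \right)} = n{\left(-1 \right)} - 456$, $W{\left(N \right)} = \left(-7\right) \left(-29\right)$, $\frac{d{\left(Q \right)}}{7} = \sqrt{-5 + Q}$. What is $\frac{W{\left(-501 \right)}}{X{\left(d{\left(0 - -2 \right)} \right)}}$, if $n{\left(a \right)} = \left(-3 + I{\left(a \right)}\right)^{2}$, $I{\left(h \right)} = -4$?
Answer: $- \frac{203}{407} \approx -0.49877$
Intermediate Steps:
$d{\left(Q \right)} = 7 \sqrt{-5 + Q}$
$n{\left(a \right)} = 49$ ($n{\left(a \right)} = \left(-3 - 4\right)^{2} = \left(-7\right)^{2} = 49$)
$W{\left(N \right)} = 203$
$X{\left(k \right)} = -407$ ($X{\left(k \right)} = 49 - 456 = -407$)
$\frac{W{\left(-501 \right)}}{X{\left(d{\left(0 - -2 \right)} \right)}} = \frac{203}{-407} = 203 \left(- \frac{1}{407}\right) = - \frac{203}{407}$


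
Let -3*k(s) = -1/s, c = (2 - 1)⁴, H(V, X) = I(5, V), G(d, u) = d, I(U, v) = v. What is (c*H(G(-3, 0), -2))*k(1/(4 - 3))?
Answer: -1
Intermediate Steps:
H(V, X) = V
c = 1 (c = 1⁴ = 1)
k(s) = 1/(3*s) (k(s) = -(-1)/(3*s) = 1/(3*s))
(c*H(G(-3, 0), -2))*k(1/(4 - 3)) = (1*(-3))*(1/(3*(1/(4 - 3)))) = -1/(1/1) = -1/1 = -1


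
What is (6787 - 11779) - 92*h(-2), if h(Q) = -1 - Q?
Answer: -5084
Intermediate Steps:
(6787 - 11779) - 92*h(-2) = (6787 - 11779) - 92*(-1 - 1*(-2)) = -4992 - 92*(-1 + 2) = -4992 - 92*1 = -4992 - 92 = -5084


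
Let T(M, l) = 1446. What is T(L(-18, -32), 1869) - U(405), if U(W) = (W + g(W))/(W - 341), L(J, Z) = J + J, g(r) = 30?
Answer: 92109/64 ≈ 1439.2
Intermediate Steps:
L(J, Z) = 2*J
U(W) = (30 + W)/(-341 + W) (U(W) = (W + 30)/(W - 341) = (30 + W)/(-341 + W))
T(L(-18, -32), 1869) - U(405) = 1446 - (30 + 405)/(-341 + 405) = 1446 - 435/64 = 92109/64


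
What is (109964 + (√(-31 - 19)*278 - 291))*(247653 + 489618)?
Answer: 80858722383 + 1024806690*I*√2 ≈ 8.0859e+10 + 1.4493e+9*I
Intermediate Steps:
(109964 + (√(-31 - 19)*278 - 291))*(247653 + 489618) = (109964 + (√(-50)*278 - 291))*737271 = (109964 + ((5*I*√2)*278 - 291))*737271 = (109964 + (1390*I*√2 - 291))*737271 = (109964 + (-291 + 1390*I*√2))*737271 = (109673 + 1390*I*√2)*737271 = 80858722383 + 1024806690*I*√2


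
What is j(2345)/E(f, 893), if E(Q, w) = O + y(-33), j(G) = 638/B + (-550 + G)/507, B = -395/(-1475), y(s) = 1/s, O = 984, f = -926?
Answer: 1051207025/433520321 ≈ 2.4248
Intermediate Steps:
B = 79/295 (B = -395*(-1/1475) = 79/295 ≈ 0.26780)
j(G) = 95379020/40053 + G/507 (j(G) = 638/(79/295) + (-550 + G)/507 = 638*(295/79) + (-550 + G)*(1/507) = 188210/79 + (-550/507 + G/507) = 95379020/40053 + G/507)
E(Q, w) = 32471/33 (E(Q, w) = 984 + 1/(-33) = 984 - 1/33 = 32471/33)
j(2345)/E(f, 893) = (95379020/40053 + (1/507)*2345)/(32471/33) = (95379020/40053 + 2345/507)*(33/32471) = (95564275/40053)*(33/32471) = 1051207025/433520321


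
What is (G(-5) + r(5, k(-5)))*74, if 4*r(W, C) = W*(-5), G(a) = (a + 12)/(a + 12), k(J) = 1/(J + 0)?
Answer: -777/2 ≈ -388.50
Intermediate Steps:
k(J) = 1/J
G(a) = 1 (G(a) = (12 + a)/(12 + a) = 1)
r(W, C) = -5*W/4 (r(W, C) = (W*(-5))/4 = (-5*W)/4 = -5*W/4)
(G(-5) + r(5, k(-5)))*74 = (1 - 5/4*5)*74 = (1 - 25/4)*74 = -21/4*74 = -777/2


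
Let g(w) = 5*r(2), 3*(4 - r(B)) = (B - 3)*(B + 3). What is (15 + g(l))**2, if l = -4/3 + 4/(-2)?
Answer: 16900/9 ≈ 1877.8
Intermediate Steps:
l = -10/3 (l = -4*1/3 + 4*(-1/2) = -4/3 - 2 = -10/3 ≈ -3.3333)
r(B) = 4 - (-3 + B)*(3 + B)/3 (r(B) = 4 - (B - 3)*(B + 3)/3 = 4 - (-3 + B)*(3 + B)/3)
g(w) = 85/3 (g(w) = 5*(7 - 1/3*2**2) = 5*(7 - 1/3*4) = 5*(7 - 4/3) = 5*(17/3) = 85/3)
(15 + g(l))**2 = (15 + 85/3)**2 = (130/3)**2 = 16900/9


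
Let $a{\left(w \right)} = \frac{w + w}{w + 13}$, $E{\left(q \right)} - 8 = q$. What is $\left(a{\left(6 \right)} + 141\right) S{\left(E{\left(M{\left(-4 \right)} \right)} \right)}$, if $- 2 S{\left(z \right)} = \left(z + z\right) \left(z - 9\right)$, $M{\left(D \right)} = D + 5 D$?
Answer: $- \frac{1076400}{19} \approx -56653.0$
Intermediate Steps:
$M{\left(D \right)} = 6 D$
$E{\left(q \right)} = 8 + q$
$a{\left(w \right)} = \frac{2 w}{13 + w}$
$S{\left(z \right)} = - z \left(-9 + z\right)$ ($S{\left(z \right)} = - \frac{\left(z + z\right) \left(z - 9\right)}{2} = - \frac{2 z \left(-9 + z\right)}{2} = - z \left(-9 + z\right)$)
$\left(a{\left(6 \right)} + 141\right) S{\left(E{\left(M{\left(-4 \right)} \right)} \right)} = \left(2 \cdot 6 \frac{1}{13 + 6} + 141\right) \left(8 + 6 \left(-4\right)\right) \left(9 - \left(8 + 6 \left(-4\right)\right)\right) = \left(2 \cdot 6 \cdot \frac{1}{19} + 141\right) \left(8 - 24\right) \left(9 - \left(8 - 24\right)\right) = \left(2 \cdot 6 \cdot \frac{1}{19} + 141\right) \left(- 16 \left(9 - -16\right)\right) = \left(\frac{12}{19} + 141\right) \left(- 16 \left(9 + 16\right)\right) = \frac{2691 \left(\left(-16\right) 25\right)}{19} = \frac{2691}{19} \left(-400\right) = - \frac{1076400}{19}$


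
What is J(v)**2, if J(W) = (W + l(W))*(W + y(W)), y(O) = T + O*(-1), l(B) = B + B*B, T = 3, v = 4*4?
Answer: 746496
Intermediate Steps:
v = 16
l(B) = B + B**2
y(O) = 3 - O (y(O) = 3 + O*(-1) = 3 - O)
J(W) = 3*W + 3*W*(1 + W) (J(W) = (W + W*(1 + W))*(W + (3 - W)) = (W + W*(1 + W))*3 = 3*W + 3*W*(1 + W))
J(v)**2 = (3*16*(2 + 16))**2 = (3*16*18)**2 = 864**2 = 746496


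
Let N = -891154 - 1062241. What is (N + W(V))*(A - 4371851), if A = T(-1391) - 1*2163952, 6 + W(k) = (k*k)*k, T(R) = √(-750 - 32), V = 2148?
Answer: -64761392171234973 + 9908712391*I*√782 ≈ -6.4761e+16 + 2.7709e+11*I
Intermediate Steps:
T(R) = I*√782 (T(R) = √(-782) = I*√782)
W(k) = -6 + k³ (W(k) = -6 + (k*k)*k = -6 + k²*k = -6 + k³)
N = -1953395
A = -2163952 + I*√782 (A = I*√782 - 1*2163952 = I*√782 - 2163952 = -2163952 + I*√782 ≈ -2.164e+6 + 27.964*I)
(N + W(V))*(A - 4371851) = (-1953395 + (-6 + 2148³))*((-2163952 + I*√782) - 4371851) = (-1953395 + (-6 + 9910665792))*(-6535803 + I*√782) = (-1953395 + 9910665786)*(-6535803 + I*√782) = 9908712391*(-6535803 + I*√782) = -64761392171234973 + 9908712391*I*√782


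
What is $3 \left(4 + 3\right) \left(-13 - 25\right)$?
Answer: $-798$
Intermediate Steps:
$3 \left(4 + 3\right) \left(-13 - 25\right) = 3 \cdot 7 \left(-38\right) = 21 \left(-38\right) = -798$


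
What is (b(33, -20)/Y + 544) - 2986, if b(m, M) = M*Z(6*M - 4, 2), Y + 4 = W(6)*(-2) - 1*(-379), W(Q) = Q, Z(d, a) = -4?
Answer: -886366/363 ≈ -2441.8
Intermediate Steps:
Y = 363 (Y = -4 + (6*(-2) - 1*(-379)) = -4 + (-12 + 379) = -4 + 367 = 363)
b(m, M) = -4*M (b(m, M) = M*(-4) = -4*M)
(b(33, -20)/Y + 544) - 2986 = (-4*(-20)/363 + 544) - 2986 = (80*(1/363) + 544) - 2986 = (80/363 + 544) - 2986 = 197552/363 - 2986 = -886366/363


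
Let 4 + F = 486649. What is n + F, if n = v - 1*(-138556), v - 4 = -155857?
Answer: 469348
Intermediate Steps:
v = -155853 (v = 4 - 155857 = -155853)
F = 486645 (F = -4 + 486649 = 486645)
n = -17297 (n = -155853 - 1*(-138556) = -155853 + 138556 = -17297)
n + F = -17297 + 486645 = 469348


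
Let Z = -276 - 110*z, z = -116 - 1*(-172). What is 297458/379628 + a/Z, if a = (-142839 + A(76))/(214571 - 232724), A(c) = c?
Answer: 8674656706025/11088241818156 ≈ 0.78233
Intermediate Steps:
z = 56 (z = -116 + 172 = 56)
a = 142763/18153 (a = (-142839 + 76)/(214571 - 232724) = -142763/(-18153) = -142763*(-1/18153) = 142763/18153 ≈ 7.8644)
Z = -6436 (Z = -276 - 110*56 = -276 - 6160 = -6436)
297458/379628 + a/Z = 297458/379628 + (142763/18153)/(-6436) = 297458*(1/379628) + (142763/18153)*(-1/6436) = 148729/189814 - 142763/116832708 = 8674656706025/11088241818156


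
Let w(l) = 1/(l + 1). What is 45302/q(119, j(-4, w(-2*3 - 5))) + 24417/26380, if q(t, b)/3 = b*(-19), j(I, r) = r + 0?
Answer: 11952059369/1503660 ≈ 7948.6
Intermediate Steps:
w(l) = 1/(1 + l)
j(I, r) = r
q(t, b) = -57*b (q(t, b) = 3*(b*(-19)) = 3*(-19*b) = -57*b)
45302/q(119, j(-4, w(-2*3 - 5))) + 24417/26380 = 45302/((-57/(1 + (-2*3 - 5)))) + 24417/26380 = 45302/((-57/(1 + (-6 - 5)))) + 24417*(1/26380) = 45302/((-57/(1 - 11))) + 24417/26380 = 45302/((-57/(-10))) + 24417/26380 = 45302/((-57*(-1/10))) + 24417/26380 = 45302/(57/10) + 24417/26380 = 45302*(10/57) + 24417/26380 = 453020/57 + 24417/26380 = 11952059369/1503660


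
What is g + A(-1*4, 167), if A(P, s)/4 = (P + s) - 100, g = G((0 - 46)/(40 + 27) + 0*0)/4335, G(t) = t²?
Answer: 4903875496/19459815 ≈ 252.00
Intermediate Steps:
g = 2116/19459815 (g = ((0 - 46)/(40 + 27) + 0*0)²/4335 = (-46/67 + 0)²*(1/4335) = (-46/67)²*(1/4335) = (2116/4489)*(1/4335) = 2116/19459815 ≈ 0.00010874)
A(P, s) = -400 + 4*P + 4*s (A(P, s) = 4*((P + s) - 100) = 4*(-100 + P + s) = -400 + 4*P + 4*s)
g + A(-1*4, 167) = 2116/19459815 + (-400 + 4*(-1*4) + 4*167) = 2116/19459815 + (-400 + 4*(-4) + 668) = 2116/19459815 + (-400 - 16 + 668) = 2116/19459815 + 252 = 4903875496/19459815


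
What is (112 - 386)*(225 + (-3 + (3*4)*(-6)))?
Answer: -41100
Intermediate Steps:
(112 - 386)*(225 + (-3 + (3*4)*(-6))) = -274*(225 + (-3 + 12*(-6))) = -274*(225 + (-3 - 72)) = -274*(225 - 75) = -274*150 = -41100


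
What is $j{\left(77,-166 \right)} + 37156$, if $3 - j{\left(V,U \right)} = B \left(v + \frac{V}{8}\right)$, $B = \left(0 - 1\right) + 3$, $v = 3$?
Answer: $\frac{148535}{4} \approx 37134.0$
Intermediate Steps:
$B = 2$ ($B = -1 + 3 = 2$)
$j{\left(V,U \right)} = -3 - \frac{V}{4}$ ($j{\left(V,U \right)} = 3 - 2 \left(3 + \frac{V}{8}\right) = 3 - \left(6 + \frac{V}{4}\right) = -3 - \frac{V}{4}$)
$j{\left(77,-166 \right)} + 37156 = \left(-3 - \frac{77}{4}\right) + 37156 = - \frac{89}{4} + 37156 = \frac{148535}{4}$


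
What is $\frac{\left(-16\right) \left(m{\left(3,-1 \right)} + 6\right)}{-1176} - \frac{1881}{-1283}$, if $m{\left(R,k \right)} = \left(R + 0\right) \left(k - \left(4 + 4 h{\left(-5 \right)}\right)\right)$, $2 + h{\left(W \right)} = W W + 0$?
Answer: $- \frac{151601}{62867} \approx -2.4115$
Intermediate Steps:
$h{\left(W \right)} = -2 + W^{2}$ ($h{\left(W \right)} = -2 + \left(W W + 0\right) = -2 + \left(W^{2} + 0\right) = -2 + W^{2}$)
$m{\left(R,k \right)} = R \left(-96 + k\right)$ ($m{\left(R,k \right)} = \left(R + 0\right) \left(k - \left(4 + 4 \left(-2 + \left(-5\right)^{2}\right)\right)\right) = R \left(k - \left(4 + 4 \left(-2 + 25\right)\right)\right) = R \left(k - 96\right) = R \left(-96 + k\right)$)
$\frac{\left(-16\right) \left(m{\left(3,-1 \right)} + 6\right)}{-1176} - \frac{1881}{-1283} = \frac{\left(-16\right) \left(3 \left(-96 - 1\right) + 6\right)}{-1176} - \frac{1881}{-1283} = - 16 \left(3 \left(-97\right) + 6\right) \left(- \frac{1}{1176}\right) - - \frac{1881}{1283} = - 16 \left(-291 + 6\right) \left(- \frac{1}{1176}\right) + \frac{1881}{1283} = \left(-16\right) \left(-285\right) \left(- \frac{1}{1176}\right) + \frac{1881}{1283} = 4560 \left(- \frac{1}{1176}\right) + \frac{1881}{1283} = - \frac{190}{49} + \frac{1881}{1283} = - \frac{151601}{62867}$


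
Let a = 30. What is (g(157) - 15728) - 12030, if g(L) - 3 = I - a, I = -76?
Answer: -27861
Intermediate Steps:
g(L) = -103 (g(L) = 3 + (-76 - 1*30) = 3 + (-76 - 30) = 3 - 106 = -103)
(g(157) - 15728) - 12030 = (-103 - 15728) - 12030 = -15831 - 12030 = -27861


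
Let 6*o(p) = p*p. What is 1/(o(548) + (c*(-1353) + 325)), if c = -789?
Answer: 3/3353678 ≈ 8.9454e-7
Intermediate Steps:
o(p) = p²/6 (o(p) = (p*p)/6 = p²/6)
1/(o(548) + (c*(-1353) + 325)) = 1/((⅙)*548² + (-789*(-1353) + 325)) = 1/((⅙)*300304 + (1067517 + 325)) = 1/(150152/3 + 1067842) = 1/(3353678/3) = 3/3353678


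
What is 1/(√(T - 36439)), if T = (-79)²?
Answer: -I*√30198/30198 ≈ -0.0057545*I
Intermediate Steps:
T = 6241
1/(√(T - 36439)) = 1/(√(6241 - 36439)) = 1/(√(-30198)) = 1/(I*√30198) = -I*√30198/30198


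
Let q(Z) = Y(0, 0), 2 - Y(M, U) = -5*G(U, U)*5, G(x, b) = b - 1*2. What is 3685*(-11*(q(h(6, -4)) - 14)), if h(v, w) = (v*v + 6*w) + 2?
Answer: 2513170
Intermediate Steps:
G(x, b) = -2 + b (G(x, b) = b - 2 = -2 + b)
Y(M, U) = -48 + 25*U (Y(M, U) = 2 - (-5*(-2 + U))*5 = 2 - (10 - 5*U)*5 = 2 - (50 - 25*U) = 2 + (-50 + 25*U) = -48 + 25*U)
h(v, w) = 2 + v**2 + 6*w (h(v, w) = (v**2 + 6*w) + 2 = 2 + v**2 + 6*w)
q(Z) = -48 (q(Z) = -48 + 25*0 = -48 + 0 = -48)
3685*(-11*(q(h(6, -4)) - 14)) = 3685*(-11*(-48 - 14)) = 3685*(-11*(-62)) = 3685*682 = 2513170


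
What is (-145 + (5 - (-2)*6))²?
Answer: 16384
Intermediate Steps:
(-145 + (5 - (-2)*6))² = (-145 + (5 - 2*(-6)))² = (-145 + (5 + 12))² = (-145 + 17)² = (-128)² = 16384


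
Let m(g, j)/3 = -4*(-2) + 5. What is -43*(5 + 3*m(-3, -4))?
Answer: -5246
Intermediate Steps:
m(g, j) = 39 (m(g, j) = 3*(-4*(-2) + 5) = 3*(8 + 5) = 3*13 = 39)
-43*(5 + 3*m(-3, -4)) = -43*(5 + 3*39) = -43*(5 + 117) = -43*122 = -5246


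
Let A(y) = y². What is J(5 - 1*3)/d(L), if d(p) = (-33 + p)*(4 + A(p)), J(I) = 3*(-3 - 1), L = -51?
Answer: 1/18235 ≈ 5.4840e-5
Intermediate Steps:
J(I) = -12 (J(I) = 3*(-4) = -12)
d(p) = (-33 + p)*(4 + p²)
J(5 - 1*3)/d(L) = -12/(-132 + (-51)³ - 33*(-51)² + 4*(-51)) = -12/(-132 - 132651 - 33*2601 - 204) = -12/(-132 - 132651 - 85833 - 204) = -12/(-218820) = -12*(-1/218820) = 1/18235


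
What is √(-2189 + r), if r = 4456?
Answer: √2267 ≈ 47.613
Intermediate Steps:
√(-2189 + r) = √(-2189 + 4456) = √2267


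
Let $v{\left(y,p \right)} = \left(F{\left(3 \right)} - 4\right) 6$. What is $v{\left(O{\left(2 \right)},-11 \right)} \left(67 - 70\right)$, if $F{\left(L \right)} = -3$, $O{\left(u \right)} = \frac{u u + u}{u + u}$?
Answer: $126$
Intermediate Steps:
$O{\left(u \right)} = \frac{u + u^{2}}{2 u}$ ($O{\left(u \right)} = \frac{u^{2} + u}{2 u} = \left(u + u^{2}\right) \frac{1}{2 u} = \frac{u + u^{2}}{2 u}$)
$v{\left(y,p \right)} = -42$ ($v{\left(y,p \right)} = \left(-3 - 4\right) 6 = \left(-7\right) 6 = -42$)
$v{\left(O{\left(2 \right)},-11 \right)} \left(67 - 70\right) = - 42 \left(67 - 70\right) = \left(-42\right) \left(-3\right) = 126$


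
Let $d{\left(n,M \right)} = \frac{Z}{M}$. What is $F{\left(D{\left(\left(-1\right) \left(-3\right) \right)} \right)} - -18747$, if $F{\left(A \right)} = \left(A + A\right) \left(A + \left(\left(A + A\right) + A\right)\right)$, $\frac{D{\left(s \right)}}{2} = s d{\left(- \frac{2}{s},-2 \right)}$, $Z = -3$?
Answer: $19395$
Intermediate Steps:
$d{\left(n,M \right)} = - \frac{3}{M}$
$D{\left(s \right)} = 3 s$ ($D{\left(s \right)} = 2 s \left(- \frac{3}{-2}\right) = 2 s \left(\left(-3\right) \left(- \frac{1}{2}\right)\right) = 2 s \frac{3}{2} = 2 \frac{3 s}{2} = 3 s$)
$F{\left(A \right)} = 8 A^{2}$ ($F{\left(A \right)} = 2 A \left(A + \left(2 A + A\right)\right) = 2 A \left(A + 3 A\right) = 2 A 4 A = 8 A^{2}$)
$F{\left(D{\left(\left(-1\right) \left(-3\right) \right)} \right)} - -18747 = 8 \left(3 \left(\left(-1\right) \left(-3\right)\right)\right)^{2} - -18747 = 8 \left(3 \cdot 3\right)^{2} + 18747 = 8 \cdot 9^{2} + 18747 = 8 \cdot 81 + 18747 = 648 + 18747 = 19395$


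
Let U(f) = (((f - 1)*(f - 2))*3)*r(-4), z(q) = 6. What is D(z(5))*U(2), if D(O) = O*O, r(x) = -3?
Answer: 0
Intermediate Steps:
D(O) = O²
U(f) = -9*(-1 + f)*(-2 + f) (U(f) = (((f - 1)*(f - 2))*3)*(-3) = (((-1 + f)*(-2 + f))*3)*(-3) = (3*(-1 + f)*(-2 + f))*(-3) = -9*(-1 + f)*(-2 + f))
D(z(5))*U(2) = 6²*(-18 - 9*2² + 27*2) = 36*(-18 - 9*4 + 54) = 36*(-18 - 36 + 54) = 36*0 = 0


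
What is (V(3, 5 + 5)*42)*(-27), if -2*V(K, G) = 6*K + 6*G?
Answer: 44226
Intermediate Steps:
V(K, G) = -3*G - 3*K (V(K, G) = -(6*K + 6*G)/2 = -(6*G + 6*K)/2 = -3*G - 3*K)
(V(3, 5 + 5)*42)*(-27) = ((-3*(5 + 5) - 3*3)*42)*(-27) = ((-3*10 - 9)*42)*(-27) = ((-30 - 9)*42)*(-27) = -39*42*(-27) = -1638*(-27) = 44226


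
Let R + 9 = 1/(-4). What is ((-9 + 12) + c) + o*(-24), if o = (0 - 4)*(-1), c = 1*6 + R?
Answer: -385/4 ≈ -96.250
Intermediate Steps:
R = -37/4 (R = -9 + 1/(-4) = -9 - 1/4 = -37/4 ≈ -9.2500)
c = -13/4 (c = 1*6 - 37/4 = 6 - 37/4 = -13/4 ≈ -3.2500)
o = 4 (o = -4*(-1) = 4)
((-9 + 12) + c) + o*(-24) = ((-9 + 12) - 13/4) + 4*(-24) = (3 - 13/4) - 96 = -1/4 - 96 = -385/4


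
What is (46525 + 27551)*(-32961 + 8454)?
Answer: -1815380532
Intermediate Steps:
(46525 + 27551)*(-32961 + 8454) = 74076*(-24507) = -1815380532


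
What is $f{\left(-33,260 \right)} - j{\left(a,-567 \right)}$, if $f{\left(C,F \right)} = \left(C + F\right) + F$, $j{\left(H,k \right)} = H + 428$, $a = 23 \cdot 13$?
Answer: $-240$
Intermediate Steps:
$a = 299$
$j{\left(H,k \right)} = 428 + H$
$f{\left(C,F \right)} = C + 2 F$
$f{\left(-33,260 \right)} - j{\left(a,-567 \right)} = \left(-33 + 2 \cdot 260\right) - \left(428 + 299\right) = \left(-33 + 520\right) - 727 = 487 - 727 = -240$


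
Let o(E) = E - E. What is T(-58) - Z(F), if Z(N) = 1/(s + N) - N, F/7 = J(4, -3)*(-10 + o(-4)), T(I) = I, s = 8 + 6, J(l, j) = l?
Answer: -89907/266 ≈ -338.00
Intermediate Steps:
s = 14
o(E) = 0
F = -280 (F = 7*(4*(-10 + 0)) = 7*(4*(-10)) = 7*(-40) = -280)
Z(N) = 1/(14 + N) - N
T(-58) - Z(F) = -58 - (1 - 1*(-280)**2 - 14*(-280))/(14 - 280) = -58 - (1 - 1*78400 + 3920)/(-266) = -58 - (-1)*(1 - 78400 + 3920)/266 = -58 - (-1)*(-74479)/266 = -58 - 1*74479/266 = -58 - 74479/266 = -89907/266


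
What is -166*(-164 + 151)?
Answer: 2158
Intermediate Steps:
-166*(-164 + 151) = -166*(-13) = 2158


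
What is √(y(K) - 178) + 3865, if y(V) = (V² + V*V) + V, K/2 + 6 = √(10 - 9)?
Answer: 3865 + 2*√3 ≈ 3868.5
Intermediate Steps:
K = -10 (K = -12 + 2*√(10 - 9) = -12 + 2*√1 = -12 + 2*1 = -12 + 2 = -10)
y(V) = V + 2*V² (y(V) = (V² + V²) + V = 2*V² + V = V + 2*V²)
√(y(K) - 178) + 3865 = √(-10*(1 + 2*(-10)) - 178) + 3865 = √(-10*(1 - 20) - 178) + 3865 = √(-10*(-19) - 178) + 3865 = √(190 - 178) + 3865 = √12 + 3865 = 2*√3 + 3865 = 3865 + 2*√3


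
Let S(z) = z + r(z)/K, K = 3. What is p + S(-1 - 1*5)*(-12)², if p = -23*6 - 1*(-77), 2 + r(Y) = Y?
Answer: -1309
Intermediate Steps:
r(Y) = -2 + Y
p = -61 (p = -138 + 77 = -61)
S(z) = -⅔ + 4*z/3 (S(z) = z + (-2 + z)/3 = z + (-2 + z)*(⅓) = z + (-⅔ + z/3) = -⅔ + 4*z/3)
p + S(-1 - 1*5)*(-12)² = -61 + (-⅔ + 4*(-1 - 1*5)/3)*(-12)² = -61 + (-⅔ + 4*(-1 - 5)/3)*144 = -61 + (-⅔ + (4/3)*(-6))*144 = -61 + (-⅔ - 8)*144 = -61 - 26/3*144 = -61 - 1248 = -1309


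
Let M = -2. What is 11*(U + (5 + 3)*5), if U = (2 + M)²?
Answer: 440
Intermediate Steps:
U = 0 (U = (2 - 2)² = 0² = 0)
11*(U + (5 + 3)*5) = 11*(0 + (5 + 3)*5) = 11*(0 + 8*5) = 11*(0 + 40) = 11*40 = 440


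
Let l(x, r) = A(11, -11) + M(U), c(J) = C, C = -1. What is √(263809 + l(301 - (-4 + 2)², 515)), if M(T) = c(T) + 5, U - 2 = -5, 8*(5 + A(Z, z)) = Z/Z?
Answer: √4220930/4 ≈ 513.62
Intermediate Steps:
A(Z, z) = -39/8 (A(Z, z) = -5 + (Z/Z)/8 = -5 + (⅛)*1 = -5 + ⅛ = -39/8)
U = -3 (U = 2 - 5 = -3)
c(J) = -1
M(T) = 4 (M(T) = -1 + 5 = 4)
l(x, r) = -7/8 (l(x, r) = -39/8 + 4 = -7/8)
√(263809 + l(301 - (-4 + 2)², 515)) = √(263809 - 7/8) = √(2110465/8) = √4220930/4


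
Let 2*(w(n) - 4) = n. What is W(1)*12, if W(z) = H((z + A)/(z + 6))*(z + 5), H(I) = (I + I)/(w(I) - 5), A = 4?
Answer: -160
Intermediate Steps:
w(n) = 4 + n/2
H(I) = 2*I/(-1 + I/2) (H(I) = (I + I)/((4 + I/2) - 5) = (2*I)/(-1 + I/2) = 2*I/(-1 + I/2))
W(z) = 4*(4 + z)*(5 + z)/((-2 + (4 + z)/(6 + z))*(6 + z)) (W(z) = (4*((z + 4)/(z + 6))/(-2 + (z + 4)/(z + 6)))*(z + 5) = (4*((4 + z)/(6 + z))/(-2 + (4 + z)/(6 + z)))*(5 + z) = (4*(4 + z)/((-2 + (4 + z)/(6 + z))*(6 + z)))*(5 + z) = 4*(4 + z)*(5 + z)/((-2 + (4 + z)/(6 + z))*(6 + z)))
W(1)*12 = (4*(4 + 1)*(5 + 1)/(-8 - 1*1))*12 = (4*5*6/(-8 - 1))*12 = (4*5*6/(-9))*12 = (4*(-⅑)*5*6)*12 = -40/3*12 = -160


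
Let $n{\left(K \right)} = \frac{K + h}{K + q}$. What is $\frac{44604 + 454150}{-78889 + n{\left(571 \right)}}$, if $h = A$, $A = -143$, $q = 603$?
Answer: $- \frac{292768598}{46307629} \approx -6.3223$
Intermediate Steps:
$h = -143$
$n{\left(K \right)} = \frac{-143 + K}{603 + K}$ ($n{\left(K \right)} = \frac{K - 143}{K + 603} = \frac{-143 + K}{603 + K}$)
$\frac{44604 + 454150}{-78889 + n{\left(571 \right)}} = \frac{44604 + 454150}{-78889 + \frac{-143 + 571}{603 + 571}} = \frac{498754}{-78889 + \frac{1}{1174} \cdot 428} = \frac{498754}{-78889 + \frac{214}{587}} = \frac{498754}{- \frac{46307629}{587}} = 498754 \left(- \frac{587}{46307629}\right) = - \frac{292768598}{46307629}$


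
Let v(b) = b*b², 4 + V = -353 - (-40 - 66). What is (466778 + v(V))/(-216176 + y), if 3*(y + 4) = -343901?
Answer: 46039419/992441 ≈ 46.390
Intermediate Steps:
y = -343913/3 (y = -4 + (⅓)*(-343901) = -4 - 343901/3 = -343913/3 ≈ -1.1464e+5)
V = -251 (V = -4 + (-353 - (-40 - 66)) = -4 + (-353 - 1*(-106)) = -4 + (-353 + 106) = -4 - 247 = -251)
v(b) = b³
(466778 + v(V))/(-216176 + y) = (466778 + (-251)³)/(-216176 - 343913/3) = (466778 - 15813251)/(-992441/3) = -15346473*(-3/992441) = 46039419/992441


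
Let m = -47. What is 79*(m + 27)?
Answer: -1580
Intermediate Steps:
79*(m + 27) = 79*(-47 + 27) = 79*(-20) = -1580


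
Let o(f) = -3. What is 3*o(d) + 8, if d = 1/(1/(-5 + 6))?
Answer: -1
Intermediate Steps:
d = 1 (d = 1/(1/1) = 1/1 = 1)
3*o(d) + 8 = 3*(-3) + 8 = -9 + 8 = -1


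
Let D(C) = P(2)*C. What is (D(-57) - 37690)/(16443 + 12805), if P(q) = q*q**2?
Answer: -19073/14624 ≈ -1.3042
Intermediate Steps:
P(q) = q**3
D(C) = 8*C (D(C) = 2**3*C = 8*C)
(D(-57) - 37690)/(16443 + 12805) = (8*(-57) - 37690)/(16443 + 12805) = (-456 - 37690)/29248 = -38146*1/29248 = -19073/14624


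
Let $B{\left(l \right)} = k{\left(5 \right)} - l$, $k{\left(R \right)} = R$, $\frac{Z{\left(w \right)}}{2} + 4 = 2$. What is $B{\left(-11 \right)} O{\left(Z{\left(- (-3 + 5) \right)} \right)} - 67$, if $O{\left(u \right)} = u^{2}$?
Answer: $189$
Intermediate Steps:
$Z{\left(w \right)} = -4$ ($Z{\left(w \right)} = -8 + 2 \cdot 2 = -8 + 4 = -4$)
$B{\left(l \right)} = 5 - l$
$B{\left(-11 \right)} O{\left(Z{\left(- (-3 + 5) \right)} \right)} - 67 = \left(5 - -11\right) \left(-4\right)^{2} - 67 = \left(5 + 11\right) 16 - 67 = 16 \cdot 16 - 67 = 256 - 67 = 189$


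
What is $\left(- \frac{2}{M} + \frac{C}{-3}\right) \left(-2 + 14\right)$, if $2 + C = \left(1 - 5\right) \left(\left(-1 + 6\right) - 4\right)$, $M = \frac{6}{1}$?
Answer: $20$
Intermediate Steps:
$M = 6$ ($M = 6 \cdot 1 = 6$)
$C = -6$ ($C = -2 + \left(1 - 5\right) \left(\left(-1 + 6\right) - 4\right) = -2 - 4 \left(5 - 4\right) = -2 - 4 = -6$)
$\left(- \frac{2}{M} + \frac{C}{-3}\right) \left(-2 + 14\right) = \left(- \frac{2}{6} - \frac{6}{-3}\right) \left(-2 + 14\right) = \left(\left(-2\right) \frac{1}{6} - -2\right) 12 = \left(- \frac{1}{3} + 2\right) 12 = \frac{5}{3} \cdot 12 = 20$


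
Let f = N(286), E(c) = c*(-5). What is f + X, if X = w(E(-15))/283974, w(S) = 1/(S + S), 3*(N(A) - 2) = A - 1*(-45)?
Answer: 4784961901/42596100 ≈ 112.33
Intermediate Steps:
E(c) = -5*c
N(A) = 17 + A/3 (N(A) = 2 + (A - 1*(-45))/3 = 2 + (A + 45)/3 = 2 + (45 + A)/3 = 2 + (15 + A/3) = 17 + A/3)
w(S) = 1/(2*S)
f = 337/3 (f = 17 + (⅓)*286 = 17 + 286/3 = 337/3 ≈ 112.33)
X = 1/42596100 (X = (1/(2*((-5*(-15)))))/283974 = ((½)/75)*(1/283974) = ((½)*(1/75))*(1/283974) = (1/150)*(1/283974) = 1/42596100 ≈ 2.3476e-8)
f + X = 337/3 + 1/42596100 = 4784961901/42596100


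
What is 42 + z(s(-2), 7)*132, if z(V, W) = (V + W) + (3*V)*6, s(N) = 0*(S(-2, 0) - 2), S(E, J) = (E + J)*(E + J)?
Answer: 966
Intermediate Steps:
S(E, J) = (E + J)**2
s(N) = 0 (s(N) = 0*((-2 + 0)**2 - 2) = 0*((-2)**2 - 2) = 0*(4 - 2) = 0*2 = 0)
z(V, W) = W + 19*V (z(V, W) = (V + W) + 18*V = W + 19*V)
42 + z(s(-2), 7)*132 = 42 + (7 + 19*0)*132 = 42 + (7 + 0)*132 = 42 + 7*132 = 42 + 924 = 966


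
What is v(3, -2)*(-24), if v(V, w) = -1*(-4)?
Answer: -96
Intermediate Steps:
v(V, w) = 4
v(3, -2)*(-24) = 4*(-24) = -96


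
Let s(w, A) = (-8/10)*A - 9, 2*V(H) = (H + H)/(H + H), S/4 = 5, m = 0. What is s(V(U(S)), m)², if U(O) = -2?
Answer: 81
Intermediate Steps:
S = 20 (S = 4*5 = 20)
V(H) = ½ (V(H) = ((H + H)/(H + H))/2 = ((2*H)/((2*H)))/2 = ((2*H)*(1/(2*H)))/2 = (½)*1 = ½)
s(w, A) = -9 - 4*A/5 (s(w, A) = (-8*⅒)*A - 9 = -4*A/5 - 9 = -9 - 4*A/5)
s(V(U(S)), m)² = (-9 - ⅘*0)² = (-9 + 0)² = (-9)² = 81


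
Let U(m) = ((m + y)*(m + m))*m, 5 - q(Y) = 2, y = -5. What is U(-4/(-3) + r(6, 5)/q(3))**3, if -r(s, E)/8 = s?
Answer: -11922355867451392/19683 ≈ -6.0572e+11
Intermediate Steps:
r(s, E) = -8*s
q(Y) = 3 (q(Y) = 5 - 1*2 = 5 - 2 = 3)
U(m) = 2*m**2*(-5 + m) (U(m) = ((m - 5)*(m + m))*m = ((-5 + m)*(2*m))*m = (2*m*(-5 + m))*m = 2*m**2*(-5 + m))
U(-4/(-3) + r(6, 5)/q(3))**3 = (2*(-4/(-3) - 8*6/3)**2*(-5 + (-4/(-3) - 8*6/3)))**3 = (2*(-4*(-1/3) - 48*1/3)**2*(-5 + (-4*(-1/3) - 48*1/3)))**3 = (2*(4/3 - 16)**2*(-5 + (4/3 - 16)))**3 = (2*(-44/3)**2*(-5 - 44/3))**3 = (2*(1936/9)*(-59/3))**3 = (-228448/27)**3 = -11922355867451392/19683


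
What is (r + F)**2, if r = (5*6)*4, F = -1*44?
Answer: 5776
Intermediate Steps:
F = -44
r = 120 (r = 30*4 = 120)
(r + F)**2 = (120 - 44)**2 = 76**2 = 5776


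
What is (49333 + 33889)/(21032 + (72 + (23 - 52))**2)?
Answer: 83222/22881 ≈ 3.6372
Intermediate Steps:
(49333 + 33889)/(21032 + (72 + (23 - 52))**2) = 83222/(21032 + (72 - 29)**2) = 83222/(21032 + 43**2) = 83222/(21032 + 1849) = 83222/22881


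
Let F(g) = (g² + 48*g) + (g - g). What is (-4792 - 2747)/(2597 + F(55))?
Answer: -2513/2754 ≈ -0.91249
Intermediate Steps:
F(g) = g² + 48*g (F(g) = (g² + 48*g) + 0 = g² + 48*g)
(-4792 - 2747)/(2597 + F(55)) = (-4792 - 2747)/(2597 + 55*(48 + 55)) = -7539/(2597 + 55*103) = -7539/(2597 + 5665) = -7539/8262 = -7539*1/8262 = -2513/2754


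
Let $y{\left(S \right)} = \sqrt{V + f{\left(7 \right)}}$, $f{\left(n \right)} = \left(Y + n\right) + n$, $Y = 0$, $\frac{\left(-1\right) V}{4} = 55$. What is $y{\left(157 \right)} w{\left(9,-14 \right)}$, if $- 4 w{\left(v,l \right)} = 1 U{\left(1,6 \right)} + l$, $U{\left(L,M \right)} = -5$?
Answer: $\frac{19 i \sqrt{206}}{4} \approx 68.175 i$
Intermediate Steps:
$V = -220$ ($V = \left(-4\right) 55 = -220$)
$f{\left(n \right)} = 2 n$ ($f{\left(n \right)} = \left(0 + n\right) + n = n + n = 2 n$)
$w{\left(v,l \right)} = \frac{5}{4} - \frac{l}{4}$ ($w{\left(v,l \right)} = - \frac{1 \left(-5\right) + l}{4} = - \frac{-5 + l}{4} = \frac{5}{4} - \frac{l}{4}$)
$y{\left(S \right)} = i \sqrt{206}$ ($y{\left(S \right)} = \sqrt{-220 + 2 \cdot 7} = \sqrt{-220 + 14} = \sqrt{-206} = i \sqrt{206}$)
$y{\left(157 \right)} w{\left(9,-14 \right)} = i \sqrt{206} \left(\frac{5}{4} - - \frac{7}{2}\right) = i \sqrt{206} \left(\frac{5}{4} + \frac{7}{2}\right) = i \sqrt{206} \cdot \frac{19}{4} = \frac{19 i \sqrt{206}}{4}$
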